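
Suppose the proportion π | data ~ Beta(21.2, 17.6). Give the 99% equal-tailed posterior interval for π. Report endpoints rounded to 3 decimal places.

[0.343, 0.741]

Posterior: Beta(21.2, 17.6).
Equal-tailed 99% interval: the 0.005 and 0.995 quantiles of Beta(21.2, 17.6).
Posterior mean ≈ 0.546, SD ≈ 0.079; a Normal approximation gives roughly [0.343, 0.750].
Exact: F⁻¹(0.005) = 0.343; F⁻¹(0.995) = 0.741.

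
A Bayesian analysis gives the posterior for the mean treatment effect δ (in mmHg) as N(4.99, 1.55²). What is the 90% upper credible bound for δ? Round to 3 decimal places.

6.976

Need U with P(δ ≤ U) = 0.90: U = 4.99 + z_{0.1}·1.55.
z = 1.282; U = 4.99 + 1.282 × 1.55 = 6.976.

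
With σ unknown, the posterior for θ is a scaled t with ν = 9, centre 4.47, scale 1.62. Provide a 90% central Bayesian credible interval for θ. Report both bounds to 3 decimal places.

[1.500, 7.440]

The t_9 distribution is symmetric; the 90% interval is 4.47 ± t·1.62 with t_{0.95,9} = 1.833.
Half-width: 1.833 × 1.62 = 2.970.
4.47 − 2.970 = 1.500; 4.47 + 2.970 = 7.440.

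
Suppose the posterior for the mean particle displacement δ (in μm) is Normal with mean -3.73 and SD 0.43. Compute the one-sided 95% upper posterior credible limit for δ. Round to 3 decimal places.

-3.023

Need U with P(δ ≤ U) = 0.95: U = -3.73 + z_{0.05}·0.43.
z = 1.645; U = -3.73 + 1.645 × 0.43 = -3.023.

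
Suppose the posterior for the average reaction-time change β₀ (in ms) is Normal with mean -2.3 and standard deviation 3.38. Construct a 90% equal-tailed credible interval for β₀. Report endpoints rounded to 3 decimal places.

The posterior is symmetric, so the 90% equal-tailed interval is β₀ = -2.3 ± z·3.38 with z = 1.645.
Half-width: 1.645 × 3.38 = 5.560.
-2.3 − 5.560 = -7.860; -2.3 + 5.560 = 3.260.

[-7.860, 3.260]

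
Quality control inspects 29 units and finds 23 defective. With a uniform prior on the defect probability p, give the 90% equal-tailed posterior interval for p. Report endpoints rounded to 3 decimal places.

[0.643, 0.885]

Posterior: Beta(1+23, 1+6) = Beta(24, 7).
Equal-tailed 90% interval: the 0.05 and 0.95 quantiles of Beta(24, 7).
Posterior mean ≈ 0.774, SD ≈ 0.074; a Normal approximation gives roughly [0.653, 0.896].
Exact: F⁻¹(0.05) = 0.643; F⁻¹(0.95) = 0.885.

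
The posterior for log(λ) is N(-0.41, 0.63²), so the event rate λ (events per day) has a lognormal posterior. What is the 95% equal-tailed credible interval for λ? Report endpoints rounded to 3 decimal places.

On the log scale the 95% interval is -0.41 ± 1.960 × 0.63 = [-1.6448, 0.8248].
Exponentiate: [e^-1.6448, e^0.8248] = [0.193, 2.281].

[0.193, 2.281]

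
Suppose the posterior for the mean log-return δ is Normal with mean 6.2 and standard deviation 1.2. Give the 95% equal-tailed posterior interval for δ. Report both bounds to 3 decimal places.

[3.848, 8.552]

The posterior is symmetric, so the 95% equal-tailed interval is δ = 6.2 ± z·1.2 with z = 1.960.
Half-width: 1.960 × 1.2 = 2.352.
6.2 − 2.352 = 3.848; 6.2 + 2.352 = 8.552.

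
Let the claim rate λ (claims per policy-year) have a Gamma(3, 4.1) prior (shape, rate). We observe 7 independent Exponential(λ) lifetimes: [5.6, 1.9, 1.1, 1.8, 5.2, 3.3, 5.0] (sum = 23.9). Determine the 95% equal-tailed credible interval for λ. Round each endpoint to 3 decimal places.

Posterior: Gamma(3+7, 4.1+23.9) = Gamma(10, 28.0) (shape, rate).
Equal-tailed 95% interval: Gamma(10, 28.0) quantiles at 0.025 and 0.975.
Posterior mean ≈ 0.357, SD ≈ 0.113; a Normal approximation gives roughly [0.136, 0.578].
Exact: lower = 0.171; upper = 0.610.

[0.171, 0.610]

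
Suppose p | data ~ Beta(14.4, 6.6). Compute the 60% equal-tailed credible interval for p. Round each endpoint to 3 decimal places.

Posterior: Beta(14.4, 6.6).
Equal-tailed 60% interval: the 0.2 and 0.8 quantiles of Beta(14.4, 6.6).
Posterior mean ≈ 0.686, SD ≈ 0.099; a Normal approximation gives roughly [0.602, 0.769].
Exact: F⁻¹(0.2) = 0.602; F⁻¹(0.8) = 0.772.

[0.602, 0.772]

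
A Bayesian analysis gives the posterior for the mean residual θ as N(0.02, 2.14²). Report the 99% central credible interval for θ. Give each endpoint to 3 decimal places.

[-5.492, 5.532]

The posterior is symmetric, so the 99% equal-tailed interval is θ = 0.02 ± z·2.14 with z = 2.576.
Half-width: 2.576 × 2.14 = 5.512.
0.02 − 5.512 = -5.492; 0.02 + 5.512 = 5.532.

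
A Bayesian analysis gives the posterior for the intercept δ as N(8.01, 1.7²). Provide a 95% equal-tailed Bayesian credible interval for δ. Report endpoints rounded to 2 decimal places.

[4.68, 11.34]

The posterior is symmetric, so the 95% equal-tailed interval is δ = 8.01 ± z·1.7 with z = 1.960.
Half-width: 1.960 × 1.7 = 3.33.
8.01 − 3.33 = 4.68; 8.01 + 3.33 = 11.34.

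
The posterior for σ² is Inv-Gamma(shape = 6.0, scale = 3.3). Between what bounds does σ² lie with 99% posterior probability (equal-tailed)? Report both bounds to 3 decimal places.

Inverse-Gamma(6.0, 3.3) quantiles: F⁻¹(0.005) and F⁻¹(0.995).
Equivalently, 1/σ² ~ Gamma(6.0, rate = 3.3); invert its 0.995 and 0.005 quantiles.
Posterior mean ≈ 0.660, SD ≈ 0.330; a Normal approximation gives roughly [-0.190, 1.510].
Exact: lower = 0.233; upper = 2.147.

[0.233, 2.147]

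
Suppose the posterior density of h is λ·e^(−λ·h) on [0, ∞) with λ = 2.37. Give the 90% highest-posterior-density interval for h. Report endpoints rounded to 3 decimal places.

The exponential density is strictly decreasing on [0, ∞), so the HPD interval is anchored at 0: [0, q] with P(h ≤ q) = 0.90.
q = −ln(1 − 0.90) / 2.37 = 2.3026 / 2.37 = 0.972.

[0.000, 0.972]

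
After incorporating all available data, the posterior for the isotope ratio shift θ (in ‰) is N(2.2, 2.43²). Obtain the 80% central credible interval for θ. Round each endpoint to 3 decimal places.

The posterior is symmetric, so the 80% equal-tailed interval is θ = 2.2 ± z·2.43 with z = 1.282.
Half-width: 1.282 × 2.43 = 3.114.
2.2 − 3.114 = -0.914; 2.2 + 3.114 = 5.314.

[-0.914, 5.314]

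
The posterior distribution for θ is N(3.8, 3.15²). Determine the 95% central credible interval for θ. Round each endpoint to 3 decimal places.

The posterior is symmetric, so the 95% equal-tailed interval is θ = 3.8 ± z·3.15 with z = 1.960.
Half-width: 1.960 × 3.15 = 6.174.
3.8 − 6.174 = -2.374; 3.8 + 6.174 = 9.974.

[-2.374, 9.974]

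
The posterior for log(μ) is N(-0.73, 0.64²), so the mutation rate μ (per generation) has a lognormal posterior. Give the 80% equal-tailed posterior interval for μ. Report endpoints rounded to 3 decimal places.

On the log scale the 80% interval is -0.73 ± 1.282 × 0.64 = [-1.5502, 0.0902].
Exponentiate: [e^-1.5502, e^0.0902] = [0.212, 1.094].

[0.212, 1.094]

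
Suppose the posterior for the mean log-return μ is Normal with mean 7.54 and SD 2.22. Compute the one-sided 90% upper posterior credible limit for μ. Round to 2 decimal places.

10.39

Need U with P(μ ≤ U) = 0.90: U = 7.54 + z_{0.1}·2.22.
z = 1.282; U = 7.54 + 1.282 × 2.22 = 10.39.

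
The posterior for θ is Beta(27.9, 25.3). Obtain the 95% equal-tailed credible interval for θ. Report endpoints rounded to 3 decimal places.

[0.391, 0.656]

Posterior: Beta(27.9, 25.3).
Equal-tailed 95% interval: the 0.025 and 0.975 quantiles of Beta(27.9, 25.3).
Posterior mean ≈ 0.524, SD ≈ 0.068; a Normal approximation gives roughly [0.391, 0.657].
Exact: F⁻¹(0.025) = 0.391; F⁻¹(0.975) = 0.656.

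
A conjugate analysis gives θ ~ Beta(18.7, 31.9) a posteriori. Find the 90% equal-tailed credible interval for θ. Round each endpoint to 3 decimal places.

Posterior: Beta(18.7, 31.9).
Equal-tailed 90% interval: the 0.05 and 0.95 quantiles of Beta(18.7, 31.9).
Posterior mean ≈ 0.370, SD ≈ 0.067; a Normal approximation gives roughly [0.259, 0.480].
Exact: F⁻¹(0.05) = 0.262; F⁻¹(0.95) = 0.483.

[0.262, 0.483]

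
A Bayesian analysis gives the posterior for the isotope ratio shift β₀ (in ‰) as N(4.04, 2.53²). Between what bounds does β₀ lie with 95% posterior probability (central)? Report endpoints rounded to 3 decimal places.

[-0.919, 8.999]

The posterior is symmetric, so the 95% equal-tailed interval is β₀ = 4.04 ± z·2.53 with z = 1.960.
Half-width: 1.960 × 2.53 = 4.959.
4.04 − 4.959 = -0.919; 4.04 + 4.959 = 8.999.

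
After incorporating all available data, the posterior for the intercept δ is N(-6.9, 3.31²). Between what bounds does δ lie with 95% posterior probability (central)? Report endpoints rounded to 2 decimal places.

The posterior is symmetric, so the 95% equal-tailed interval is δ = -6.9 ± z·3.31 with z = 1.960.
Half-width: 1.960 × 3.31 = 6.49.
-6.9 − 6.49 = -13.39; -6.9 + 6.49 = -0.41.

[-13.39, -0.41]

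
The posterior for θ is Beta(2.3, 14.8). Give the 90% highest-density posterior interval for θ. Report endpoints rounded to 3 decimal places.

The posterior is unimodal and skewed, so the HPD interval has equal density at both endpoints and is the shortest 90% interval.
Solving f(0.014) = f(0.251) with F(0.251) − F(0.014) = 0.90 gives [0.014, 0.251].
For comparison, the equal-tailed interval is [0.031, 0.287]; the HPD is narrower and shifted toward the mode.

[0.014, 0.251]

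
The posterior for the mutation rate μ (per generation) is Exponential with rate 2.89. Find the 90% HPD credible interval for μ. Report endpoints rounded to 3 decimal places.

[0.000, 0.797]

The exponential density is strictly decreasing on [0, ∞), so the HPD interval is anchored at 0: [0, q] with P(μ ≤ q) = 0.90.
q = −ln(1 − 0.90) / 2.89 = 2.3026 / 2.89 = 0.797.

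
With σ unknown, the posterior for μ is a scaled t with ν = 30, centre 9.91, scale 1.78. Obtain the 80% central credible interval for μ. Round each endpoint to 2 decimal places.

The t_30 distribution is symmetric; the 80% interval is 9.91 ± t·1.78 with t_{0.9,30} = 1.310.
Half-width: 1.310 × 1.78 = 2.33.
9.91 − 2.33 = 7.58; 9.91 + 2.33 = 12.24.

[7.58, 12.24]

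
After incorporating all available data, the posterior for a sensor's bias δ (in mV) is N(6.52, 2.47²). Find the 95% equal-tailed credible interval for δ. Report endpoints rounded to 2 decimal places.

[1.68, 11.36]

The posterior is symmetric, so the 95% equal-tailed interval is δ = 6.52 ± z·2.47 with z = 1.960.
Half-width: 1.960 × 2.47 = 4.84.
6.52 − 4.84 = 1.68; 6.52 + 4.84 = 11.36.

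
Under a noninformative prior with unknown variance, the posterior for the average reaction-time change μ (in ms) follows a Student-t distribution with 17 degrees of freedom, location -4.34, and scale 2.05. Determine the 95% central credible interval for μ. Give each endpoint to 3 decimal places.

The t_17 distribution is symmetric; the 95% interval is -4.34 ± t·2.05 with t_{0.975,17} = 2.110.
Half-width: 2.110 × 2.05 = 4.325.
-4.34 − 4.325 = -8.665; -4.34 + 4.325 = -0.015.

[-8.665, -0.015]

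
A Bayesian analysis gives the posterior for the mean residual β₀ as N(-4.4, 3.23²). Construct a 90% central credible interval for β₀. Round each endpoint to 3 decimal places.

The posterior is symmetric, so the 90% equal-tailed interval is β₀ = -4.4 ± z·3.23 with z = 1.645.
Half-width: 1.645 × 3.23 = 5.313.
-4.4 − 5.313 = -9.713; -4.4 + 5.313 = 0.913.

[-9.713, 0.913]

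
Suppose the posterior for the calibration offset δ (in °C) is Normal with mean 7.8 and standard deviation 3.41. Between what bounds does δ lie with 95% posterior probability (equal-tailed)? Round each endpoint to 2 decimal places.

The posterior is symmetric, so the 95% equal-tailed interval is δ = 7.8 ± z·3.41 with z = 1.960.
Half-width: 1.960 × 3.41 = 6.68.
7.8 − 6.68 = 1.12; 7.8 + 6.68 = 14.48.

[1.12, 14.48]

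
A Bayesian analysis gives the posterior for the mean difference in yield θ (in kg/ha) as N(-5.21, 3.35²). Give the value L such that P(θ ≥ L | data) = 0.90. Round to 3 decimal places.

Need L with P(θ ≥ L) = 0.90: L = -5.21 − z_{0.1}·3.35.
z = 1.282; L = -5.21 − 1.282 × 3.35 = -9.503.

-9.503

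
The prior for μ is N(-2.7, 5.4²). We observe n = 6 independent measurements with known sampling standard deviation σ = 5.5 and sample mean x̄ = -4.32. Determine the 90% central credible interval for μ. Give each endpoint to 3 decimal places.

[-7.491, -0.671]

Posterior precision = 1/5.4² + 6/5.5² = 0.0343 + 0.1983 = 0.2326, so posterior SD = 2.0733.
Posterior mean = (-2.7/5.4² + 6·-4.32/5.5²) / 0.2326 = -4.0812.
Interval: -4.0812 ± 1.645 × 2.0733 → [-7.491, -0.671].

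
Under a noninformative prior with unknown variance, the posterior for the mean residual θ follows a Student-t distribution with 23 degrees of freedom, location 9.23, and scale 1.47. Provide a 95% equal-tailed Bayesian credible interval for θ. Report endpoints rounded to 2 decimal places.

The t_23 distribution is symmetric; the 95% interval is 9.23 ± t·1.47 with t_{0.975,23} = 2.069.
Half-width: 2.069 × 1.47 = 3.04.
9.23 − 3.04 = 6.19; 9.23 + 3.04 = 12.27.

[6.19, 12.27]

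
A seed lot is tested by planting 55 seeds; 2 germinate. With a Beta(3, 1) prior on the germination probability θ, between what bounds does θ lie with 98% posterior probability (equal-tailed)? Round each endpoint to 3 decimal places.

[0.023, 0.187]

Posterior: Beta(3+2, 1+53) = Beta(5, 54).
Equal-tailed 98% interval: the 0.01 and 0.99 quantiles of Beta(5, 54).
Posterior mean ≈ 0.085, SD ≈ 0.036; a Normal approximation gives roughly [0.001, 0.168].
Exact: F⁻¹(0.01) = 0.023; F⁻¹(0.99) = 0.187.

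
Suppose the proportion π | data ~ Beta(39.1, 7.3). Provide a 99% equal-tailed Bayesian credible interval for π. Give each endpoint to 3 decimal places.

Posterior: Beta(39.1, 7.3).
Equal-tailed 99% interval: the 0.005 and 0.995 quantiles of Beta(39.1, 7.3).
Posterior mean ≈ 0.843, SD ≈ 0.053; a Normal approximation gives roughly [0.706, 0.979].
Exact: F⁻¹(0.005) = 0.682; F⁻¹(0.995) = 0.949.

[0.682, 0.949]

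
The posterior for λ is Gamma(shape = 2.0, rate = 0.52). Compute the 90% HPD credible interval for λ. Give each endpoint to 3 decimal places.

The posterior is unimodal and skewed, so the HPD interval has equal density at both endpoints and is the shortest 90% interval.
Solving f(0.161) = f(7.562) with F(7.562) − F(0.161) = 0.90 gives [0.161, 7.562].
For comparison, the equal-tailed interval is [0.683, 9.123]; the HPD is narrower and shifted toward the mode.

[0.161, 7.562]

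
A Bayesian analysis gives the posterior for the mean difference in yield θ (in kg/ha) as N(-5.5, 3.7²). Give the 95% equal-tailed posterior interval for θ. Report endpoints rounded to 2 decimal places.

The posterior is symmetric, so the 95% equal-tailed interval is θ = -5.5 ± z·3.7 with z = 1.960.
Half-width: 1.960 × 3.7 = 7.25.
-5.5 − 7.25 = -12.75; -5.5 + 7.25 = 1.75.

[-12.75, 1.75]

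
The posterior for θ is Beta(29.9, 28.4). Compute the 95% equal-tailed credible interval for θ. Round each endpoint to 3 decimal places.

[0.386, 0.639]

Posterior: Beta(29.9, 28.4).
Equal-tailed 95% interval: the 0.025 and 0.975 quantiles of Beta(29.9, 28.4).
Posterior mean ≈ 0.513, SD ≈ 0.065; a Normal approximation gives roughly [0.386, 0.640].
Exact: F⁻¹(0.025) = 0.386; F⁻¹(0.975) = 0.639.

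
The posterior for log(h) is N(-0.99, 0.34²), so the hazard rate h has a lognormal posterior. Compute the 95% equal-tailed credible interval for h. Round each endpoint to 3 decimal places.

On the log scale the 95% interval is -0.99 ± 1.960 × 0.34 = [-1.6564, -0.3236].
Exponentiate: [e^-1.6564, e^-0.3236] = [0.191, 0.724].

[0.191, 0.724]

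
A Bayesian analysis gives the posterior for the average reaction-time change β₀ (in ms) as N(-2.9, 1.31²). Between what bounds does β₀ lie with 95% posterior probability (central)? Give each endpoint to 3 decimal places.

[-5.468, -0.332]

The posterior is symmetric, so the 95% equal-tailed interval is β₀ = -2.9 ± z·1.31 with z = 1.960.
Half-width: 1.960 × 1.31 = 2.568.
-2.9 − 2.568 = -5.468; -2.9 + 2.568 = -0.332.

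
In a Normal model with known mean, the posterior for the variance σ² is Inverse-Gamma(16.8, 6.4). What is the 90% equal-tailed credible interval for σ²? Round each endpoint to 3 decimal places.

Inverse-Gamma(16.8, 6.4) quantiles: F⁻¹(0.05) and F⁻¹(0.95).
Equivalently, 1/σ² ~ Gamma(16.8, rate = 6.4); invert its 0.95 and 0.05 quantiles.
Posterior mean ≈ 0.405, SD ≈ 0.105; a Normal approximation gives roughly [0.232, 0.578].
Exact: lower = 0.266; upper = 0.600.

[0.266, 0.600]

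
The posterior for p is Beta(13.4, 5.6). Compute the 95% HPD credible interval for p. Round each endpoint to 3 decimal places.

[0.505, 0.894]

The posterior is unimodal and skewed, so the HPD interval has equal density at both endpoints and is the shortest 95% interval.
Solving f(0.505) = f(0.894) with F(0.894) − F(0.505) = 0.95 gives [0.505, 0.894].
For comparison, the equal-tailed interval is [0.488, 0.882]; the HPD is narrower and shifted toward the mode.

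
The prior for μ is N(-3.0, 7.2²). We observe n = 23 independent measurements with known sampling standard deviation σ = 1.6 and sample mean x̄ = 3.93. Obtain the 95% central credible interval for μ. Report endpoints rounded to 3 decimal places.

[3.262, 4.568]

Posterior precision = 1/7.2² + 23/1.6² = 0.0193 + 8.9844 = 9.0037, so posterior SD = 0.3333.
Posterior mean = (-3.0/7.2² + 23·3.93/1.6²) / 9.0037 = 3.9152.
Interval: 3.9152 ± 1.960 × 0.3333 → [3.262, 4.568].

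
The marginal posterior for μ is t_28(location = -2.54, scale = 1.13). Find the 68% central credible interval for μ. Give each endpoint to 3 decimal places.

The t_28 distribution is symmetric; the 68% interval is -2.54 ± t·1.13 with t_{0.84,28} = 1.012.
Half-width: 1.012 × 1.13 = 1.144.
-2.54 − 1.144 = -3.684; -2.54 + 1.144 = -1.396.

[-3.684, -1.396]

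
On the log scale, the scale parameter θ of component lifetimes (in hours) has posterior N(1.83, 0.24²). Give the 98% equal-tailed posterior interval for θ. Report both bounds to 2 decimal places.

[3.57, 10.90]

On the log scale the 98% interval is 1.83 ± 2.326 × 0.24 = [1.2717, 2.3883].
Exponentiate: [e^1.2717, e^2.3883] = [3.57, 10.90].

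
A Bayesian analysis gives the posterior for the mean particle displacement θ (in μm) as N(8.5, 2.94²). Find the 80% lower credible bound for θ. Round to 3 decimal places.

6.026

Need L with P(θ ≥ L) = 0.80: L = 8.5 − z_{0.2}·2.94.
z = 0.842; L = 8.5 − 0.842 × 2.94 = 6.026.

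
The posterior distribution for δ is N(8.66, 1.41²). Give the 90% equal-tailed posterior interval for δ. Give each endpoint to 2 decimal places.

The posterior is symmetric, so the 90% equal-tailed interval is δ = 8.66 ± z·1.41 with z = 1.645.
Half-width: 1.645 × 1.41 = 2.32.
8.66 − 2.32 = 6.34; 8.66 + 2.32 = 10.98.

[6.34, 10.98]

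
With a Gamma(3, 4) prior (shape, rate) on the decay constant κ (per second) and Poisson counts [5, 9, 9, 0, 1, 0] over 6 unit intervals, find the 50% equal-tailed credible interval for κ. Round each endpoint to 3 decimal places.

Posterior: Gamma(3+24, 4+6) = Gamma(27, 10) (shape, rate).
Equal-tailed 50% interval: Gamma(27, 10) quantiles at 0.25 and 0.75.
Posterior mean ≈ 2.700, SD ≈ 0.520; a Normal approximation gives roughly [2.350, 3.050].
Exact: lower = 2.334; upper = 3.030.

[2.334, 3.030]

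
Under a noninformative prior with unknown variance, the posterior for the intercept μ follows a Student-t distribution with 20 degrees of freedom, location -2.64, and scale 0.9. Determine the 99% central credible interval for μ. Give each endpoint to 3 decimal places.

[-5.201, -0.079]

The t_20 distribution is symmetric; the 99% interval is -2.64 ± t·0.9 with t_{0.995,20} = 2.845.
Half-width: 2.845 × 0.9 = 2.561.
-2.64 − 2.561 = -5.201; -2.64 + 2.561 = -0.079.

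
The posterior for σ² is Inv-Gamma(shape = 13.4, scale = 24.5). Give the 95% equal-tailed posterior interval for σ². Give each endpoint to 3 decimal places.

Inverse-Gamma(13.4, 24.5) quantiles: F⁻¹(0.025) and F⁻¹(0.975).
Equivalently, 1/σ² ~ Gamma(13.4, rate = 24.5); invert its 0.975 and 0.025 quantiles.
Posterior mean ≈ 1.976, SD ≈ 0.585; a Normal approximation gives roughly [0.829, 3.123].
Exact: lower = 1.141; upper = 3.396.

[1.141, 3.396]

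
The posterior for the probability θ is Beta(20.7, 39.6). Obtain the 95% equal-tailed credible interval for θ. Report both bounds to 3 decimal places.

[0.230, 0.467]

Posterior: Beta(20.7, 39.6).
Equal-tailed 95% interval: the 0.025 and 0.975 quantiles of Beta(20.7, 39.6).
Posterior mean ≈ 0.343, SD ≈ 0.061; a Normal approximation gives roughly [0.224, 0.462].
Exact: F⁻¹(0.025) = 0.230; F⁻¹(0.975) = 0.467.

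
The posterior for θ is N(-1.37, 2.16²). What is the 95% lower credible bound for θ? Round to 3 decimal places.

Need L with P(θ ≥ L) = 0.95: L = -1.37 − z_{0.05}·2.16.
z = 1.645; L = -1.37 − 1.645 × 2.16 = -4.923.

-4.923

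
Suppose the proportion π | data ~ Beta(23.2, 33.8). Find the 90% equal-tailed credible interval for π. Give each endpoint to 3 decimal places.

[0.303, 0.515]

Posterior: Beta(23.2, 33.8).
Equal-tailed 90% interval: the 0.05 and 0.95 quantiles of Beta(23.2, 33.8).
Posterior mean ≈ 0.407, SD ≈ 0.065; a Normal approximation gives roughly [0.301, 0.513].
Exact: F⁻¹(0.05) = 0.303; F⁻¹(0.95) = 0.515.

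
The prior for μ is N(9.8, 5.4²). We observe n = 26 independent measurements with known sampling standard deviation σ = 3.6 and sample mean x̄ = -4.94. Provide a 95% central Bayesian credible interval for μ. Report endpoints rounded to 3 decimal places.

[-6.064, -3.320]

Posterior precision = 1/5.4² + 26/3.6² = 0.0343 + 2.0062 = 2.0405, so posterior SD = 0.7001.
Posterior mean = (9.8/5.4² + 26·-4.94/3.6²) / 2.0405 = -4.6923.
Interval: -4.6923 ± 1.960 × 0.7001 → [-6.064, -3.320].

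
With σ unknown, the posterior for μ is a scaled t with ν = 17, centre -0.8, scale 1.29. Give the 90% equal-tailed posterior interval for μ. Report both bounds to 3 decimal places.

The t_17 distribution is symmetric; the 90% interval is -0.8 ± t·1.29 with t_{0.95,17} = 1.740.
Half-width: 1.740 × 1.29 = 2.244.
-0.8 − 2.244 = -3.044; -0.8 + 2.244 = 1.444.

[-3.044, 1.444]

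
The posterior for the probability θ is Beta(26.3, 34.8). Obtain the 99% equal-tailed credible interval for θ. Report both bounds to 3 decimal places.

Posterior: Beta(26.3, 34.8).
Equal-tailed 99% interval: the 0.005 and 0.995 quantiles of Beta(26.3, 34.8).
Posterior mean ≈ 0.430, SD ≈ 0.063; a Normal approximation gives roughly [0.269, 0.592].
Exact: F⁻¹(0.005) = 0.275; F⁻¹(0.995) = 0.594.

[0.275, 0.594]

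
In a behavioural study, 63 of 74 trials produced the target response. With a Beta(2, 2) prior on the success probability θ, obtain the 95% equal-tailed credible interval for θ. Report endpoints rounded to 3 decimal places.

[0.744, 0.907]

Posterior: Beta(2+63, 2+11) = Beta(65, 13).
Equal-tailed 95% interval: the 0.025 and 0.975 quantiles of Beta(65, 13).
Posterior mean ≈ 0.833, SD ≈ 0.042; a Normal approximation gives roughly [0.751, 0.916].
Exact: F⁻¹(0.025) = 0.744; F⁻¹(0.975) = 0.907.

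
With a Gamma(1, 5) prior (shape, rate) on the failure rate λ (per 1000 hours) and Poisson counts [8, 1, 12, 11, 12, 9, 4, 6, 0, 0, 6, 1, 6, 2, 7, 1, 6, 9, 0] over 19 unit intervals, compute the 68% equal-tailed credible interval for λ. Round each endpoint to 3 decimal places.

[3.832, 4.668]

Posterior: Gamma(1+101, 5+19) = Gamma(102, 24) (shape, rate).
Equal-tailed 68% interval: Gamma(102, 24) quantiles at 0.16 and 0.84.
Posterior mean ≈ 4.250, SD ≈ 0.421; a Normal approximation gives roughly [3.832, 4.668].
Exact: lower = 3.832; upper = 4.668.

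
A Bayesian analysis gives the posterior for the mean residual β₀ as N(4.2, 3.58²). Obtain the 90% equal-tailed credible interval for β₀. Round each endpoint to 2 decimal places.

[-1.69, 10.09]

The posterior is symmetric, so the 90% equal-tailed interval is β₀ = 4.2 ± z·3.58 with z = 1.645.
Half-width: 1.645 × 3.58 = 5.89.
4.2 − 5.89 = -1.69; 4.2 + 5.89 = 10.09.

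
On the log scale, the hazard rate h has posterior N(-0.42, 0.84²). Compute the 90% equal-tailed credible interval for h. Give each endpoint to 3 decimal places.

On the log scale the 90% interval is -0.42 ± 1.645 × 0.84 = [-1.8017, 0.9617].
Exponentiate: [e^-1.8017, e^0.9617] = [0.165, 2.616].

[0.165, 2.616]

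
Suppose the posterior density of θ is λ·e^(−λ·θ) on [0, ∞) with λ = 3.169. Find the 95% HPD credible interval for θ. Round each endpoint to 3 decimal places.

The exponential density is strictly decreasing on [0, ∞), so the HPD interval is anchored at 0: [0, q] with P(θ ≤ q) = 0.95.
q = −ln(1 − 0.95) / 3.169 = 2.9957 / 3.169 = 0.945.

[0.000, 0.945]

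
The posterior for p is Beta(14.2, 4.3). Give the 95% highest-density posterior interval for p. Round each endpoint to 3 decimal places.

[0.580, 0.939]

The posterior is unimodal and skewed, so the HPD interval has equal density at both endpoints and is the shortest 95% interval.
Solving f(0.580) = f(0.939) with F(0.939) − F(0.580) = 0.95 gives [0.580, 0.939].
For comparison, the equal-tailed interval is [0.556, 0.924]; the HPD is narrower and shifted toward the mode.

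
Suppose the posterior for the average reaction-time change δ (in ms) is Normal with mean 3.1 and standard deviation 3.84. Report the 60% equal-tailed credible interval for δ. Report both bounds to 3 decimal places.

The posterior is symmetric, so the 60% equal-tailed interval is δ = 3.1 ± z·3.84 with z = 0.842.
Half-width: 0.842 × 3.84 = 3.232.
3.1 − 3.232 = -0.132; 3.1 + 3.232 = 6.332.

[-0.132, 6.332]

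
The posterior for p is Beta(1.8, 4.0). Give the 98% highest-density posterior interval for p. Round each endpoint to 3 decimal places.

The posterior is unimodal and skewed, so the HPD interval has equal density at both endpoints and is the shortest 98% interval.
Solving f(0.006) = f(0.720) with F(0.720) − F(0.006) = 0.98 gives [0.006, 0.720].
For comparison, the equal-tailed interval is [0.024, 0.764]; the HPD is narrower and shifted toward the mode.

[0.006, 0.720]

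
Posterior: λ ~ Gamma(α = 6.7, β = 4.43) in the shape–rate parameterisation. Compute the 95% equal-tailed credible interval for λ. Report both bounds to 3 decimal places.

[0.593, 2.854]

Posterior: Gamma(shape 6.7, rate 4.43).
Equal-tailed 95% interval: Gamma(6.7, 4.43) quantiles at 0.025 and 0.975.
Posterior mean ≈ 1.512, SD ≈ 0.584; a Normal approximation gives roughly [0.367, 2.658].
Exact: lower = 0.593; upper = 2.854.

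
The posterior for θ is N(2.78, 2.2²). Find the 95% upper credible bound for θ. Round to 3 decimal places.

Need U with P(θ ≤ U) = 0.95: U = 2.78 + z_{0.05}·2.2.
z = 1.645; U = 2.78 + 1.645 × 2.2 = 6.399.

6.399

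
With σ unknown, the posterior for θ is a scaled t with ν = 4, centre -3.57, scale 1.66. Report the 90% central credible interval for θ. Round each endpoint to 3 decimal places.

[-7.109, -0.031]

The t_4 distribution is symmetric; the 90% interval is -3.57 ± t·1.66 with t_{0.95,4} = 2.132.
Half-width: 2.132 × 1.66 = 3.539.
-3.57 − 3.539 = -7.109; -3.57 + 3.539 = -0.031.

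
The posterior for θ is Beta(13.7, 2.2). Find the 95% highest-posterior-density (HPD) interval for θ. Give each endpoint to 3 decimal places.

[0.698, 0.993]

The posterior is unimodal and skewed, so the HPD interval has equal density at both endpoints and is the shortest 95% interval.
Solving f(0.698) = f(0.993) with F(0.993) − F(0.698) = 0.95 gives [0.698, 0.993].
For comparison, the equal-tailed interval is [0.661, 0.979]; the HPD is narrower and shifted toward the mode.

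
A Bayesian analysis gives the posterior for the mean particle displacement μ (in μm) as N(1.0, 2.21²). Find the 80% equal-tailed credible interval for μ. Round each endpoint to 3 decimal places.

[-1.832, 3.832]

The posterior is symmetric, so the 80% equal-tailed interval is μ = 1.0 ± z·2.21 with z = 1.282.
Half-width: 1.282 × 2.21 = 2.832.
1.0 − 2.832 = -1.832; 1.0 + 2.832 = 3.832.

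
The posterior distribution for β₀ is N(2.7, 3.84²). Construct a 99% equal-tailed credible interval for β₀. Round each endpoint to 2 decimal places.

[-7.19, 12.59]

The posterior is symmetric, so the 99% equal-tailed interval is β₀ = 2.7 ± z·3.84 with z = 2.576.
Half-width: 2.576 × 3.84 = 9.89.
2.7 − 9.89 = -7.19; 2.7 + 9.89 = 12.59.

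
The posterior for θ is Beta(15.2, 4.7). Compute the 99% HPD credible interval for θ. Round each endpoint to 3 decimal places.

[0.508, 0.957]

The posterior is unimodal and skewed, so the HPD interval has equal density at both endpoints and is the shortest 99% interval.
Solving f(0.508) = f(0.957) with F(0.957) − F(0.508) = 0.99 gives [0.508, 0.957].
For comparison, the equal-tailed interval is [0.488, 0.946]; the HPD is narrower and shifted toward the mode.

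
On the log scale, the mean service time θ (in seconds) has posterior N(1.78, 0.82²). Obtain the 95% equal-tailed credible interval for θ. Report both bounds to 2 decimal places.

[1.19, 29.58]

On the log scale the 95% interval is 1.78 ± 1.960 × 0.82 = [0.1728, 3.3872].
Exponentiate: [e^0.1728, e^3.3872] = [1.19, 29.58].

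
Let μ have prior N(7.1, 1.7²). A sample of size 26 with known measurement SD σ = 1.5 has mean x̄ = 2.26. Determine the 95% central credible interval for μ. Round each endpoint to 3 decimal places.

[1.833, 2.969]

Posterior precision = 1/1.7² + 26/1.5² = 0.3460 + 11.5556 = 11.9016, so posterior SD = 0.2899.
Posterior mean = (7.1/1.7² + 26·2.26/1.5²) / 11.9016 = 2.4007.
Interval: 2.4007 ± 1.960 × 0.2899 → [1.833, 2.969].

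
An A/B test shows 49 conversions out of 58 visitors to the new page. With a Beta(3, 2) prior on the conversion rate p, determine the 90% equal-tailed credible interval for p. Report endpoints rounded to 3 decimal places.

[0.742, 0.897]

Posterior: Beta(3+49, 2+9) = Beta(52, 11).
Equal-tailed 90% interval: the 0.05 and 0.95 quantiles of Beta(52, 11).
Posterior mean ≈ 0.825, SD ≈ 0.047; a Normal approximation gives roughly [0.747, 0.903].
Exact: F⁻¹(0.05) = 0.742; F⁻¹(0.95) = 0.897.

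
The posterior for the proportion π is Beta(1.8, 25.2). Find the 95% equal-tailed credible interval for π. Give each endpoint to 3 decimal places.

Posterior: Beta(1.8, 25.2).
Equal-tailed 95% interval: the 0.025 and 0.975 quantiles of Beta(1.8, 25.2).
Posterior mean ≈ 0.067, SD ≈ 0.047; a Normal approximation gives roughly [-0.026, 0.159].
Exact: F⁻¹(0.025) = 0.007; F⁻¹(0.975) = 0.185.

[0.007, 0.185]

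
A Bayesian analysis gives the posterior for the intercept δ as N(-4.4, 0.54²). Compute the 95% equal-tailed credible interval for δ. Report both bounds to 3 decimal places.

The posterior is symmetric, so the 95% equal-tailed interval is δ = -4.4 ± z·0.54 with z = 1.960.
Half-width: 1.960 × 0.54 = 1.058.
-4.4 − 1.058 = -5.458; -4.4 + 1.058 = -3.342.

[-5.458, -3.342]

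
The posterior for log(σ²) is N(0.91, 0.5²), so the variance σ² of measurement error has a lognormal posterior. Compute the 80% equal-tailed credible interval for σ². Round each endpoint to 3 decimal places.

[1.309, 4.715]

On the log scale the 80% interval is 0.91 ± 1.282 × 0.5 = [0.2692, 1.5508].
Exponentiate: [e^0.2692, e^1.5508] = [1.309, 4.715].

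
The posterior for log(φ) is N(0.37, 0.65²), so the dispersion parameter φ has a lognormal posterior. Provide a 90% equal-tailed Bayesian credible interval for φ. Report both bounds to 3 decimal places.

On the log scale the 90% interval is 0.37 ± 1.645 × 0.65 = [-0.6992, 1.4392].
Exponentiate: [e^-0.6992, e^1.4392] = [0.497, 4.217].

[0.497, 4.217]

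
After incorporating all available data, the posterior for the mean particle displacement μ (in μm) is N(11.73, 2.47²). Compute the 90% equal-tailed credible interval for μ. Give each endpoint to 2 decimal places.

The posterior is symmetric, so the 90% equal-tailed interval is μ = 11.73 ± z·2.47 with z = 1.645.
Half-width: 1.645 × 2.47 = 4.06.
11.73 − 4.06 = 7.67; 11.73 + 4.06 = 15.79.

[7.67, 15.79]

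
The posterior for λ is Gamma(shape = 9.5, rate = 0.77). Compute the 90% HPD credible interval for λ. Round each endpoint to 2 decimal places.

[5.88, 18.57]

The posterior is unimodal and skewed, so the HPD interval has equal density at both endpoints and is the shortest 90% interval.
Solving f(5.88) = f(18.57) with F(18.57) − F(5.88) = 0.90 gives [5.88, 18.57].
For comparison, the equal-tailed interval is [6.57, 19.57]; the HPD is narrower and shifted toward the mode.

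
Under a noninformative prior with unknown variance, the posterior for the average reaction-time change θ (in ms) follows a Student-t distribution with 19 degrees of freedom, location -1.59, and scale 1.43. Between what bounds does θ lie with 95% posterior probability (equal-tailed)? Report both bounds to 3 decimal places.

The t_19 distribution is symmetric; the 95% interval is -1.59 ± t·1.43 with t_{0.975,19} = 2.093.
Half-width: 2.093 × 1.43 = 2.993.
-1.59 − 2.993 = -4.583; -1.59 + 2.993 = 1.403.

[-4.583, 1.403]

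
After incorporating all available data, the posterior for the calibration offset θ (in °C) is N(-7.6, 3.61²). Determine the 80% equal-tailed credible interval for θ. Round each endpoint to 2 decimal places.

[-12.23, -2.97]

The posterior is symmetric, so the 80% equal-tailed interval is θ = -7.6 ± z·3.61 with z = 1.282.
Half-width: 1.282 × 3.61 = 4.63.
-7.6 − 4.63 = -12.23; -7.6 + 4.63 = -2.97.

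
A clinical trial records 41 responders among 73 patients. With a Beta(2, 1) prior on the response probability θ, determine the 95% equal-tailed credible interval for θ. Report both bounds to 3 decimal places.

[0.454, 0.675]

Posterior: Beta(2+41, 1+32) = Beta(43, 33).
Equal-tailed 95% interval: the 0.025 and 0.975 quantiles of Beta(43, 33).
Posterior mean ≈ 0.566, SD ≈ 0.056; a Normal approximation gives roughly [0.455, 0.676].
Exact: F⁻¹(0.025) = 0.454; F⁻¹(0.975) = 0.675.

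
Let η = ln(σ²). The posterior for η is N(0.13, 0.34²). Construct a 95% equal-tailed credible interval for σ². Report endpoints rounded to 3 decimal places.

[0.585, 2.218]

On the log scale the 95% interval is 0.13 ± 1.960 × 0.34 = [-0.5364, 0.7964].
Exponentiate: [e^-0.5364, e^0.7964] = [0.585, 2.218].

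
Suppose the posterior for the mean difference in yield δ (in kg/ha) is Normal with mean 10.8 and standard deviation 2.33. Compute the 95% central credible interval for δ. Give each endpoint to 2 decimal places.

[6.23, 15.37]

The posterior is symmetric, so the 95% equal-tailed interval is δ = 10.8 ± z·2.33 with z = 1.960.
Half-width: 1.960 × 2.33 = 4.57.
10.8 − 4.57 = 6.23; 10.8 + 4.57 = 15.37.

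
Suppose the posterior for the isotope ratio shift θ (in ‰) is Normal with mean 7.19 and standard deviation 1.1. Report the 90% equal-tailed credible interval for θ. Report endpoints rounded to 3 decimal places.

[5.381, 8.999]

The posterior is symmetric, so the 90% equal-tailed interval is θ = 7.19 ± z·1.1 with z = 1.645.
Half-width: 1.645 × 1.1 = 1.809.
7.19 − 1.809 = 5.381; 7.19 + 1.809 = 8.999.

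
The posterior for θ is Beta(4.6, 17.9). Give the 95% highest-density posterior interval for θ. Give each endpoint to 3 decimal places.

[0.056, 0.368]

The posterior is unimodal and skewed, so the HPD interval has equal density at both endpoints and is the shortest 95% interval.
Solving f(0.056) = f(0.368) with F(0.368) − F(0.056) = 0.95 gives [0.056, 0.368].
For comparison, the equal-tailed interval is [0.069, 0.389]; the HPD is narrower and shifted toward the mode.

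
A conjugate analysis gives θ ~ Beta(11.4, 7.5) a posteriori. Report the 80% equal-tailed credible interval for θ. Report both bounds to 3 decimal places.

[0.458, 0.743]

Posterior: Beta(11.4, 7.5).
Equal-tailed 80% interval: the 0.1 and 0.9 quantiles of Beta(11.4, 7.5).
Posterior mean ≈ 0.603, SD ≈ 0.110; a Normal approximation gives roughly [0.463, 0.744].
Exact: F⁻¹(0.1) = 0.458; F⁻¹(0.9) = 0.743.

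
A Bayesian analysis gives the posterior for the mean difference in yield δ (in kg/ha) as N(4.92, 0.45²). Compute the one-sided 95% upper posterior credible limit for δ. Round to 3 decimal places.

Need U with P(δ ≤ U) = 0.95: U = 4.92 + z_{0.05}·0.45.
z = 1.645; U = 4.92 + 1.645 × 0.45 = 5.660.

5.660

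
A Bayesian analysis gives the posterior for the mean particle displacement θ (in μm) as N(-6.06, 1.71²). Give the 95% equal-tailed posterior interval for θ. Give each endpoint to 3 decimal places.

The posterior is symmetric, so the 95% equal-tailed interval is θ = -6.06 ± z·1.71 with z = 1.960.
Half-width: 1.960 × 1.71 = 3.352.
-6.06 − 3.352 = -9.412; -6.06 + 3.352 = -2.708.

[-9.412, -2.708]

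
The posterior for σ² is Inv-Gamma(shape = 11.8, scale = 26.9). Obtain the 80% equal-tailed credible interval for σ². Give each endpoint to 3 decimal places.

[1.644, 3.509]

Inverse-Gamma(11.8, 26.9) quantiles: F⁻¹(0.1) and F⁻¹(0.9).
Equivalently, 1/σ² ~ Gamma(11.8, rate = 26.9); invert its 0.9 and 0.1 quantiles.
Posterior mean ≈ 2.491, SD ≈ 0.796; a Normal approximation gives roughly [1.471, 3.510].
Exact: lower = 1.644; upper = 3.509.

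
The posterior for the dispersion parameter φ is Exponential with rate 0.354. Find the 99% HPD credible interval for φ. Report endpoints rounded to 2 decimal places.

The exponential density is strictly decreasing on [0, ∞), so the HPD interval is anchored at 0: [0, q] with P(φ ≤ q) = 0.99.
q = −ln(1 − 0.99) / 0.354 = 4.6052 / 0.354 = 13.01.

[0.00, 13.01]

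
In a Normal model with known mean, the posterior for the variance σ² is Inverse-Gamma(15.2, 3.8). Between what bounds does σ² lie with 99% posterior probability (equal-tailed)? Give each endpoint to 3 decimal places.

[0.140, 0.541]

Inverse-Gamma(15.2, 3.8) quantiles: F⁻¹(0.005) and F⁻¹(0.995).
Equivalently, 1/σ² ~ Gamma(15.2, rate = 3.8); invert its 0.995 and 0.005 quantiles.
Posterior mean ≈ 0.268, SD ≈ 0.074; a Normal approximation gives roughly [0.078, 0.457].
Exact: lower = 0.140; upper = 0.541.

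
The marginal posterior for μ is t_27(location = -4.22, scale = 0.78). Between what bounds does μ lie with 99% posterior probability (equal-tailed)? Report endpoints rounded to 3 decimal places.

The t_27 distribution is symmetric; the 99% interval is -4.22 ± t·0.78 with t_{0.995,27} = 2.771.
Half-width: 2.771 × 0.78 = 2.161.
-4.22 − 2.161 = -6.381; -4.22 + 2.161 = -2.059.

[-6.381, -2.059]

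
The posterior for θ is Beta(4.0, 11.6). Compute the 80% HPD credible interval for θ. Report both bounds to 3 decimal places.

The posterior is unimodal and skewed, so the HPD interval has equal density at both endpoints and is the shortest 80% interval.
Solving f(0.105) = f(0.376) with F(0.376) − F(0.105) = 0.80 gives [0.105, 0.376].
For comparison, the equal-tailed interval is [0.125, 0.402]; the HPD is narrower and shifted toward the mode.

[0.105, 0.376]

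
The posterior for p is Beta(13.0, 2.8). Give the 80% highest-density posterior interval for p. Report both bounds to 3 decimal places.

[0.730, 0.955]

The posterior is unimodal and skewed, so the HPD interval has equal density at both endpoints and is the shortest 80% interval.
Solving f(0.730) = f(0.955) with F(0.955) − F(0.730) = 0.80 gives [0.730, 0.955].
For comparison, the equal-tailed interval is [0.695, 0.932]; the HPD is narrower and shifted toward the mode.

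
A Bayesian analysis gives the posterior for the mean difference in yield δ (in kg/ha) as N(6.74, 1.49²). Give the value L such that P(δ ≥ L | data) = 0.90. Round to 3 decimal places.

4.830

Need L with P(δ ≥ L) = 0.90: L = 6.74 − z_{0.1}·1.49.
z = 1.282; L = 6.74 − 1.282 × 1.49 = 4.830.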